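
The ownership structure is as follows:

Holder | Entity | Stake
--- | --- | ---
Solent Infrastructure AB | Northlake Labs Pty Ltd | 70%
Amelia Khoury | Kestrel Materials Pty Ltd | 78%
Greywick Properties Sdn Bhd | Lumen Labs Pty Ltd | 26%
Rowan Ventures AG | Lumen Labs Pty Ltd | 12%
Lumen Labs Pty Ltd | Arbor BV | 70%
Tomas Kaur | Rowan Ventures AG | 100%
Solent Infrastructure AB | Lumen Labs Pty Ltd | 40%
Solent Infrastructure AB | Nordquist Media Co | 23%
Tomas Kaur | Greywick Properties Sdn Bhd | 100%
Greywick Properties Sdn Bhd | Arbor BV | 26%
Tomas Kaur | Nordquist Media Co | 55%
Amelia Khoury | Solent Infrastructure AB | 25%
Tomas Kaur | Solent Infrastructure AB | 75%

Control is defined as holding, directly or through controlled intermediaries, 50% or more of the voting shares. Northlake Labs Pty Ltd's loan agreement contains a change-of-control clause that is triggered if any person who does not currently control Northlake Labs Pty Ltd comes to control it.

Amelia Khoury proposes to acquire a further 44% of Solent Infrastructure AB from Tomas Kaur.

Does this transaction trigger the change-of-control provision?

Yes

The purchase adds only to Amelia's holdings (Tomas's stake shrinks), so Amelia is the only person who could newly come to control Northlake.
Amelia holds 78% of Kestrel, so Amelia controls Kestrel.
Neither Amelia nor any entity Amelia controls holds any voting interest in Northlake.
So before the transaction, Amelia does not control Northlake.
After the purchase, Amelia's direct stake in Solent rises to 25% + 44% = 69%, and Tomas's stake falls to 31%.
Amelia holds 69% of Solent, so Amelia controls Solent.
Solent holds 70% of Northlake, so Amelia controls Northlake.
Amelia did not control Northlake before and does after, so the clause is triggered.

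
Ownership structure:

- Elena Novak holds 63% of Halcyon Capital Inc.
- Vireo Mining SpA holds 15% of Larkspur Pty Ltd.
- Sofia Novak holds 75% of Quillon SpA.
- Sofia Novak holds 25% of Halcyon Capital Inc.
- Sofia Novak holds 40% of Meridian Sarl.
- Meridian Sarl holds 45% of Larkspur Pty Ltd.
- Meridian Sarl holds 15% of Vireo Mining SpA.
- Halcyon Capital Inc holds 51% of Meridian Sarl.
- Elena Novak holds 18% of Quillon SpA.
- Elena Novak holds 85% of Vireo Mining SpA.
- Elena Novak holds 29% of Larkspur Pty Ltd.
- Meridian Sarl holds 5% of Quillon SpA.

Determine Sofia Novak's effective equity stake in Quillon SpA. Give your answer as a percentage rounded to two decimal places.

Sofia reaches Quillon along 3 paths.
Direct stake: 75% = 75%.
Via Halcyon → Meridian: 25% × 51% × 5% = 0.6375%.
Via Meridian: 40% × 5% = 2%.
Total: 75% + 0.6375% + 2% = 77.6375%.
Rounded: 77.64%.

77.64%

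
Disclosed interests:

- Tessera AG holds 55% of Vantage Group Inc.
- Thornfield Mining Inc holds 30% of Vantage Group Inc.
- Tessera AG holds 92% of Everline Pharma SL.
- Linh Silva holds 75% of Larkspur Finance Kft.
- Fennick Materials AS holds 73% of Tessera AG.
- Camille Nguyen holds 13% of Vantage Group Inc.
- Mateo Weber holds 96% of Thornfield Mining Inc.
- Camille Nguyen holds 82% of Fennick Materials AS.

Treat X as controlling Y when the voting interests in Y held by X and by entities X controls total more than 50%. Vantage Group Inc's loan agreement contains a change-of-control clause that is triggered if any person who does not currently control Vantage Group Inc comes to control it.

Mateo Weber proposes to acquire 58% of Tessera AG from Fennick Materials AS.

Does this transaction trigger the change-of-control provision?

The purchase adds only to Mateo's holdings (Fennick's stake shrinks), so Mateo is the only person who could newly come to control Vantage.
Mateo holds 96% of Thornfield, so Mateo controls Thornfield.
In Vantage, Mateo's side holds only 30%, not > 50%.
So before the transaction, Mateo does not control Vantage.
After the purchase, Mateo holds 58% of Tessera directly, and Fennick's stake falls to 15%.
Mateo holds 58% of Tessera, so Mateo controls Tessera.
Tessera and Thornfield together hold 55% + 30% = 85% of Vantage, so Mateo controls Vantage.
Mateo did not control Vantage before and does after, so the clause is triggered.

Yes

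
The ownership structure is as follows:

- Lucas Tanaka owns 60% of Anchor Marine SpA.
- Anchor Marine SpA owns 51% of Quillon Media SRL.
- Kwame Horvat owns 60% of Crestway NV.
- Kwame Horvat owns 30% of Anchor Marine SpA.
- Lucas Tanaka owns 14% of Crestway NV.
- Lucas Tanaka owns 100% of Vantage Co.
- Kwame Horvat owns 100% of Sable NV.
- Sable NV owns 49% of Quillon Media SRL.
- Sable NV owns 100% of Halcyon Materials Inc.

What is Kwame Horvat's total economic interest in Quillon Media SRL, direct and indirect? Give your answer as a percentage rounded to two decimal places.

Kwame reaches Quillon along 2 paths.
Via Anchor: 30% × 51% = 15.3%.
Via Sable: 100% × 49% = 49%.
Total: 15.3% + 49% = 64.3%.
Rounded: 64.30%.

64.30%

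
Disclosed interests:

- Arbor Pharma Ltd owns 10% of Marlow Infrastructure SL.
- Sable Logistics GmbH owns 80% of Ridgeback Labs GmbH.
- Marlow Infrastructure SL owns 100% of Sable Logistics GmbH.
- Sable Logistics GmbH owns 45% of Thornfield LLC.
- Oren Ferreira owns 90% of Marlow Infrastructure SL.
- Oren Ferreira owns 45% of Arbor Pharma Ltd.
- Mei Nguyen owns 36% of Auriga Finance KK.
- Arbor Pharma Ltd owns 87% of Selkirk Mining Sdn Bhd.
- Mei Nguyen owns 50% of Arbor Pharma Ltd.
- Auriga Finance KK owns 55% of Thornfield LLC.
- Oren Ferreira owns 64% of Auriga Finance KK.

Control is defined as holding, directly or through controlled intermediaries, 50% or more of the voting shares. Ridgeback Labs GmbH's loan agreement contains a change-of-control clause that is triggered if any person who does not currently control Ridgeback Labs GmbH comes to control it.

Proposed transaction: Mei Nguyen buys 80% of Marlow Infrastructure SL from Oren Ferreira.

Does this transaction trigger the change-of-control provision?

The purchase adds only to Mei's holdings (Oren's stake shrinks), so Mei is the only person who could newly come to control Ridgeback.
Mei holds 50% of Arbor, so Mei controls Arbor.
Arbor holds 87% of Selkirk, so Mei controls Selkirk.
Neither Mei nor any entity Mei controls holds any voting interest in Ridgeback.
So before the transaction, Mei does not control Ridgeback.
After the purchase, Mei holds 80% of Marlow directly, and Oren's stake falls to 10%.
Arbor and Mei together hold 10% + 80% = 90% of Marlow, so Mei controls Marlow.
Marlow holds 100% of Sable, so Mei controls Sable.
Sable holds 80% of Ridgeback, so Mei controls Ridgeback.
Mei did not control Ridgeback before and does after, so the clause is triggered.

Yes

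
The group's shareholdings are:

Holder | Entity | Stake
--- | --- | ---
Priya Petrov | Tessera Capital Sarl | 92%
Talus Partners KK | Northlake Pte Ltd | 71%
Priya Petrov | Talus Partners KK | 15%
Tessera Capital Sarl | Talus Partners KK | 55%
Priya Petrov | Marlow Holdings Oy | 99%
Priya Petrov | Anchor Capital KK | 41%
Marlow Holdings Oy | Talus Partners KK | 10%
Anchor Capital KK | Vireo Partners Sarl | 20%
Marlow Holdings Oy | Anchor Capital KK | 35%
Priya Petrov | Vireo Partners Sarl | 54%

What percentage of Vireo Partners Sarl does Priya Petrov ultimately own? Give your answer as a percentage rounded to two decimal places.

Priya reaches Vireo along 3 paths.
Via Anchor: 41% × 20% = 8.2%.
Via Marlow → Anchor: 99% × 35% × 20% = 6.93%.
Direct stake: 54% = 54%.
Total: 8.2% + 6.93% + 54% = 69.13%.

69.13%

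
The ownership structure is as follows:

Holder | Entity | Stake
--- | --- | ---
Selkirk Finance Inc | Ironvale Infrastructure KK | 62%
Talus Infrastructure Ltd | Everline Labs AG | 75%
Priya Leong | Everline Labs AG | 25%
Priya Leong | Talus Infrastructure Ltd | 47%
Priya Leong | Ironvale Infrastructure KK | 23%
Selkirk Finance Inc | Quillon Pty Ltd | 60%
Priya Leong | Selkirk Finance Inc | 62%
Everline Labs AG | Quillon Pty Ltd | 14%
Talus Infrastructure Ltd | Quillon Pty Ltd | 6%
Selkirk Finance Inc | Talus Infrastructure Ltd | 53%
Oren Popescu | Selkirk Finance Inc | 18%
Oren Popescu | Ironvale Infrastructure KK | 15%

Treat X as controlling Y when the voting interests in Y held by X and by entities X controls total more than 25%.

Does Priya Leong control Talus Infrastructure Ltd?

Priya holds 62% of Selkirk, so Priya controls Selkirk.
Priya and Selkirk together hold 47% + 53% = 100% of Talus, so Priya controls Talus.

Yes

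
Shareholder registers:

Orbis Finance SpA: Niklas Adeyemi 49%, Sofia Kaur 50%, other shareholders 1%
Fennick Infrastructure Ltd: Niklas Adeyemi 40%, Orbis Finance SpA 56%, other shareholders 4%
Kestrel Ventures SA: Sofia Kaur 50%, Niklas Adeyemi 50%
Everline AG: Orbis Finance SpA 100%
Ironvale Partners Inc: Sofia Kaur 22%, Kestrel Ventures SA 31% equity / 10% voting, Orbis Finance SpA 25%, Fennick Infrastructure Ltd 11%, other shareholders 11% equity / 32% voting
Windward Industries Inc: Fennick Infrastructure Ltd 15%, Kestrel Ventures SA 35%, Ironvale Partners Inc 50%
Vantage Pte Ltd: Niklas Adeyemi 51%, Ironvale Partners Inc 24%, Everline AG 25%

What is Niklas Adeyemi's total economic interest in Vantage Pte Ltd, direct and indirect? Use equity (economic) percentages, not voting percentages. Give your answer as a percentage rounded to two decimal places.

71.69%

Niklas reaches Vantage along 6 paths.
Direct stake: 51% = 51%.
Via Kestrel → Ironvale: 50% × 31% × 24% = 3.72%.
Via Orbis → Ironvale: 49% × 25% × 24% = 2.94%.
Via Fennick → Ironvale: 40% × 11% × 24% = 1.056%.
Via Orbis → Fennick → Ironvale: 49% × 56% × 11% × 24% = 0.724416%.
Via Orbis → Everline: 49% × 100% × 25% = 12.25%.
Total: 51% + 3.72% + 2.94% + 1.056% + 0.724416% + 12.25% = 71.690416%.
Rounded: 71.69%.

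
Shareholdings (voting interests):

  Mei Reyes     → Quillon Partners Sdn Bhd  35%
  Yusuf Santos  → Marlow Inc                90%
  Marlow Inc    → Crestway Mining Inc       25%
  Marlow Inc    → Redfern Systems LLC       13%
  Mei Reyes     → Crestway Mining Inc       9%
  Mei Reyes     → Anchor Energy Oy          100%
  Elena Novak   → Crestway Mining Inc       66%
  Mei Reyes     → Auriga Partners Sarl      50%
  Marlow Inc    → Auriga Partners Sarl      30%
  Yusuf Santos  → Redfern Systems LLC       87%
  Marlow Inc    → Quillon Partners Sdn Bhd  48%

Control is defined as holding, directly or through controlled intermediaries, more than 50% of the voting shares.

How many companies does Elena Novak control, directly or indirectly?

1

Elena holds 66% of Crestway, so Elena controls Crestway.
No other company's threshold is met.
Elena controls 1 company.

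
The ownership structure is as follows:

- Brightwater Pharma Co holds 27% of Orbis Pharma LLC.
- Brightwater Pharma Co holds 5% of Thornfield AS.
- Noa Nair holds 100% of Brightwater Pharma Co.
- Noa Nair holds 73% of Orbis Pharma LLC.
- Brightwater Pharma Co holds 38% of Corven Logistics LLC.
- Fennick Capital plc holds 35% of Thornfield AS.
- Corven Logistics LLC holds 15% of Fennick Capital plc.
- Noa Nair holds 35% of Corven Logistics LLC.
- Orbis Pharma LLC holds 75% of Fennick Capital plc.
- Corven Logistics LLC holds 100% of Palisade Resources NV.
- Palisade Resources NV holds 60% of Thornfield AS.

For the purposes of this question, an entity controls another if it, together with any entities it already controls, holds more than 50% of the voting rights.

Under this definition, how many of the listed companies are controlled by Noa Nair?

6

Noa holds 100% of Brightwater, so Noa controls Brightwater.
Brightwater and Noa together hold 27% + 73% = 100% of Orbis, so Noa controls Orbis.
Noa and Brightwater together hold 35% + 38% = 73% of Corven, so Noa controls Corven.
Orbis and Corven together hold 75% + 15% = 90% of Fennick, so Noa controls Fennick.
Corven holds 100% of Palisade, so Noa controls Palisade.
Fennick and Brightwater and Palisade together hold 35% + 5% + 60% = 100% of Thornfield, so Noa controls Thornfield.
Noa controls 6 companies.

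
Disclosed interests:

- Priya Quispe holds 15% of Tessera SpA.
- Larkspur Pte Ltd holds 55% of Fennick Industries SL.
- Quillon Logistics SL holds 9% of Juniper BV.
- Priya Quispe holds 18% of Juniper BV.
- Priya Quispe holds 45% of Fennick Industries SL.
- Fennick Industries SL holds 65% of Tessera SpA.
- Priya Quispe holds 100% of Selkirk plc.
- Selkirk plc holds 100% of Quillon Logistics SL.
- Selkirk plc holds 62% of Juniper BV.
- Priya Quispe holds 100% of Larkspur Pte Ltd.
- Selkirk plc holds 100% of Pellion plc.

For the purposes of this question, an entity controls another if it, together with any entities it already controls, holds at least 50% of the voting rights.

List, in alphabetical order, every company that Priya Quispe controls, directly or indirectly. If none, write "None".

Fennick Industries SL, Juniper BV, Larkspur Pte Ltd, Pellion plc, Quillon Logistics SL, Selkirk plc, Tessera SpA

Priya holds 100% of Larkspur, so Priya controls Larkspur.
Priya holds 100% of Selkirk, so Priya controls Selkirk.
Selkirk holds 100% of Quillon, so Priya controls Quillon.
Priya and Larkspur together hold 45% + 55% = 100% of Fennick, so Priya controls Fennick.
Selkirk and Priya and Quillon together hold 62% + 18% + 9% = 89% of Juniper, so Priya controls Juniper.
Selkirk holds 100% of Pellion, so Priya controls Pellion.
Fennick and Priya together hold 65% + 15% = 80% of Tessera, so Priya controls Tessera.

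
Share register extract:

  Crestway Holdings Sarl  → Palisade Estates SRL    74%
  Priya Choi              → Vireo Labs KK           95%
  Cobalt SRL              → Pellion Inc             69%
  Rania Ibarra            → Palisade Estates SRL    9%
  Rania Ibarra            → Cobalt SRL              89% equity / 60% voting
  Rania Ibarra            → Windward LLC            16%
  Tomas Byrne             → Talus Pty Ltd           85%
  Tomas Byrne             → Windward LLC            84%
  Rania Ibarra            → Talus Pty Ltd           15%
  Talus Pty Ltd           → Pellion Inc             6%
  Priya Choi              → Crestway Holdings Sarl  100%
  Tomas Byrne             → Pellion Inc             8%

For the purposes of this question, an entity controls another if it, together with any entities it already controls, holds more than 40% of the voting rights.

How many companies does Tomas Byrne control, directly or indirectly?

2

Tomas holds 85% of Talus, so Tomas controls Talus.
Tomas holds 84% of Windward, so Tomas controls Windward.
No other company's threshold is met.
Tomas controls 2 companies.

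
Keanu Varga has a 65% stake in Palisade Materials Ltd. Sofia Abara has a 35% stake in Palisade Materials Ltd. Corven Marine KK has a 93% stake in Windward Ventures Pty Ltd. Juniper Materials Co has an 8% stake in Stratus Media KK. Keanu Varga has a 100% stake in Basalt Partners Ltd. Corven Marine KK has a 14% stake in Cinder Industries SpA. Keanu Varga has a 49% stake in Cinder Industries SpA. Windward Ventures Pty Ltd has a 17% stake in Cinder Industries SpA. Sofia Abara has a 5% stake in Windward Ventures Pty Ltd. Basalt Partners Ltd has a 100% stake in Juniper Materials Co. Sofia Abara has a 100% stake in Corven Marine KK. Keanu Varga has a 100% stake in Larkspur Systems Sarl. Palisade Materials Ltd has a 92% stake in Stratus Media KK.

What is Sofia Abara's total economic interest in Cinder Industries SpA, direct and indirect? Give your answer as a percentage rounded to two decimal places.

30.66%

Sofia reaches Cinder along 3 paths.
Via Corven: 100% × 14% = 14%.
Via Corven → Windward: 100% × 93% × 17% = 15.81%.
Via Windward: 5% × 17% = 0.85%.
Total: 14% + 15.81% + 0.85% = 30.66%.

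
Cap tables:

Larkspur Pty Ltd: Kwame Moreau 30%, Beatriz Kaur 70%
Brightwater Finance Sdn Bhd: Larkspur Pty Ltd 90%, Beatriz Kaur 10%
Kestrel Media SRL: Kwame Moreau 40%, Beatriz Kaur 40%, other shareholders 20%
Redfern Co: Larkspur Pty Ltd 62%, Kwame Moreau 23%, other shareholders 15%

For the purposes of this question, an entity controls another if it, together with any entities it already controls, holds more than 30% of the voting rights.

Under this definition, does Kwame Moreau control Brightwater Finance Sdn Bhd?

Kwame holds 40% of Kestrel, so Kwame controls Kestrel.
Neither Kwame nor any entity Kwame controls holds any voting interest in Brightwater.
So Kwame does not control Brightwater.

No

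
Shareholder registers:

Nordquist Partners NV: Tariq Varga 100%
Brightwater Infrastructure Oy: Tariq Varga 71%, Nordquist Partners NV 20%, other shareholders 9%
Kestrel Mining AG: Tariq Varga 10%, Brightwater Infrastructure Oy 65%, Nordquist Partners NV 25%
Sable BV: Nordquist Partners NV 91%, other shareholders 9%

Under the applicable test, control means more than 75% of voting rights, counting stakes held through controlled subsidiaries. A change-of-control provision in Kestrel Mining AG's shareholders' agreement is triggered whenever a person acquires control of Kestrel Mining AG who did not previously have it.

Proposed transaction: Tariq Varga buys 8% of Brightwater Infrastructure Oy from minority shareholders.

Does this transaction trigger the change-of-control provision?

The purchase changes only Tariq's holdings, so Tariq is the only person who could newly come to control Kestrel.
Tariq holds 100% of Nordquist, so Tariq controls Nordquist.
Tariq and Nordquist together hold 71% + 20% = 91% of Brightwater, so Tariq controls Brightwater.
Tariq and Brightwater and Nordquist together hold 10% + 65% + 25% = 100% of Kestrel, so Tariq controls Kestrel.
So Tariq already controls Kestrel before the transaction.
After the purchase, Tariq's direct stake in Brightwater rises to 71% + 8% = 79%.
Tariq controlled Kestrel already, so this is not a new person acquiring control; every other person's position is unchanged or reduced.
No new person acquires control, so the clause is not triggered.

No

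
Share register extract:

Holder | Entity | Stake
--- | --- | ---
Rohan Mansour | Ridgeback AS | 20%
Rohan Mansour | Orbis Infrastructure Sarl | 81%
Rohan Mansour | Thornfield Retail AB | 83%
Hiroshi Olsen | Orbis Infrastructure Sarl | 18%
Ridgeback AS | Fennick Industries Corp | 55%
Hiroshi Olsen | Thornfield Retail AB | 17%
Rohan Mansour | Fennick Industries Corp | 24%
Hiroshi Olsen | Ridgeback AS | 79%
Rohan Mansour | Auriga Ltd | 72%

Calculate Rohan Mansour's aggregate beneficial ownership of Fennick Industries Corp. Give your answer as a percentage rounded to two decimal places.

Rohan reaches Fennick along 2 paths.
Direct stake: 24% = 24%.
Via Ridgeback: 20% × 55% = 11%.
Total: 24% + 11% = 35%.
Rounded: 35.00%.

35.00%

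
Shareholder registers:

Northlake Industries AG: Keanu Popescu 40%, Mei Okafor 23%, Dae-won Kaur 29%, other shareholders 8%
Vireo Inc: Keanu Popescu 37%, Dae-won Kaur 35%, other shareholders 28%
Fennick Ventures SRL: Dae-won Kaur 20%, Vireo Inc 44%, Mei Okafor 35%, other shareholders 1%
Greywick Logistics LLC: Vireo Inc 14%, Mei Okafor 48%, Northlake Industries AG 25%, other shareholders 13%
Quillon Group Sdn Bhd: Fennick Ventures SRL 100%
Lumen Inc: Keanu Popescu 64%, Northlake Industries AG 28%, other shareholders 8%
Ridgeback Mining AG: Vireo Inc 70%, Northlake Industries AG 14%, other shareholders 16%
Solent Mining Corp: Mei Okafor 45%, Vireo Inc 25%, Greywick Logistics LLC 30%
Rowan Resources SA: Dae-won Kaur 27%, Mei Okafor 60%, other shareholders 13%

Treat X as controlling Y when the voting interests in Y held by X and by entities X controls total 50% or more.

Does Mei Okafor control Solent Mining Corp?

No

Mei holds 60% of Rowan, so Mei controls Rowan.
In Solent, Mei's side holds only 45%, not ≥ 50%.
So Mei does not control Solent.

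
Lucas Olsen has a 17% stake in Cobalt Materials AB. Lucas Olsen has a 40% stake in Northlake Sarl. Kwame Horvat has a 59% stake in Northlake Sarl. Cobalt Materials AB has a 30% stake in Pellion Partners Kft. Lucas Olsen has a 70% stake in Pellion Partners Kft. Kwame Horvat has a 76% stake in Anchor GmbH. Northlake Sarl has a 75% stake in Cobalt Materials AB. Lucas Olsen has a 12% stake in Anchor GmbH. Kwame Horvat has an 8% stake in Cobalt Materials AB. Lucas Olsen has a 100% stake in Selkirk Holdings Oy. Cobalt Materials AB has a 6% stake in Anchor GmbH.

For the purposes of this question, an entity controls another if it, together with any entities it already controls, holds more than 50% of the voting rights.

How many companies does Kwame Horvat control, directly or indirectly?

Kwame holds 59% of Northlake, so Kwame controls Northlake.
Northlake and Kwame together hold 75% + 8% = 83% of Cobalt, so Kwame controls Cobalt.
Kwame and Cobalt together hold 76% + 6% = 82% of Anchor, so Kwame controls Anchor.
No other company's threshold is met.
Kwame controls 3 companies.

3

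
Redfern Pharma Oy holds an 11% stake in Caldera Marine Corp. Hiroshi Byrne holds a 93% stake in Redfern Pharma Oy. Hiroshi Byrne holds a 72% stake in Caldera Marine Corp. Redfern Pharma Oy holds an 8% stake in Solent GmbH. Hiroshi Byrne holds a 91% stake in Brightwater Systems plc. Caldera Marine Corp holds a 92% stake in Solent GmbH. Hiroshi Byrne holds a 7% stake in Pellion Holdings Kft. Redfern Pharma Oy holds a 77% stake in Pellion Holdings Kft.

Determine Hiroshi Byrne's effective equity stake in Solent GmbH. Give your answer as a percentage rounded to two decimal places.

Hiroshi reaches Solent along 3 paths.
Via Redfern: 93% × 8% = 7.44%.
Via Redfern → Caldera: 93% × 11% × 92% = 9.4116%.
Via Caldera: 72% × 92% = 66.24%.
Total: 7.44% + 9.4116% + 66.24% = 83.0916%.
Rounded: 83.09%.

83.09%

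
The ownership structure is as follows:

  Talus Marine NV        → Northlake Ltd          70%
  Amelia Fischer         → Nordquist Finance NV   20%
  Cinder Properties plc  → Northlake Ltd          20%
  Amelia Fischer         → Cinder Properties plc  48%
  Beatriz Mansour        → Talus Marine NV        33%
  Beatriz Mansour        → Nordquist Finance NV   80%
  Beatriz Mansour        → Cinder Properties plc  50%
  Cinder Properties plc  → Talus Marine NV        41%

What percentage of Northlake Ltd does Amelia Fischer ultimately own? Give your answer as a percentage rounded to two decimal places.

Amelia reaches Northlake along 2 paths.
Via Cinder → Talus: 48% × 41% × 70% = 13.776%.
Via Cinder: 48% × 20% = 9.6%.
Total: 13.776% + 9.6% = 23.376%.
Rounded: 23.38%.

23.38%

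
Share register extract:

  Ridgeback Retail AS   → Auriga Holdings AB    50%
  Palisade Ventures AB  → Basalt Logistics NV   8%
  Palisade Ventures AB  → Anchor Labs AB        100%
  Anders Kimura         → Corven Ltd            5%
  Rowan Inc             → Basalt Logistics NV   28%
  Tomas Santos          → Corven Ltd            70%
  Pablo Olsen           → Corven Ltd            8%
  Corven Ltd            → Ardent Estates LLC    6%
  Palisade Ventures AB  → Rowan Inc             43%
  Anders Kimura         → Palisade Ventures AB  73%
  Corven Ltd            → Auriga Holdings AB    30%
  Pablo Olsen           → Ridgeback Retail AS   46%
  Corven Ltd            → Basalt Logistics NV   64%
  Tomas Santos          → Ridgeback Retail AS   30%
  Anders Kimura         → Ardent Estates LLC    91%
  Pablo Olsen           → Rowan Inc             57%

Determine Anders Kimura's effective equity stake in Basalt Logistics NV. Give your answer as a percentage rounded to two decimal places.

17.83%

Anders reaches Basalt along 3 paths.
Via Palisade → Rowan: 73% × 43% × 28% = 8.7892%.
Via Corven: 5% × 64% = 3.2%.
Via Palisade: 73% × 8% = 5.84%.
Total: 8.7892% + 3.2% + 5.84% = 17.8292%.
Rounded: 17.83%.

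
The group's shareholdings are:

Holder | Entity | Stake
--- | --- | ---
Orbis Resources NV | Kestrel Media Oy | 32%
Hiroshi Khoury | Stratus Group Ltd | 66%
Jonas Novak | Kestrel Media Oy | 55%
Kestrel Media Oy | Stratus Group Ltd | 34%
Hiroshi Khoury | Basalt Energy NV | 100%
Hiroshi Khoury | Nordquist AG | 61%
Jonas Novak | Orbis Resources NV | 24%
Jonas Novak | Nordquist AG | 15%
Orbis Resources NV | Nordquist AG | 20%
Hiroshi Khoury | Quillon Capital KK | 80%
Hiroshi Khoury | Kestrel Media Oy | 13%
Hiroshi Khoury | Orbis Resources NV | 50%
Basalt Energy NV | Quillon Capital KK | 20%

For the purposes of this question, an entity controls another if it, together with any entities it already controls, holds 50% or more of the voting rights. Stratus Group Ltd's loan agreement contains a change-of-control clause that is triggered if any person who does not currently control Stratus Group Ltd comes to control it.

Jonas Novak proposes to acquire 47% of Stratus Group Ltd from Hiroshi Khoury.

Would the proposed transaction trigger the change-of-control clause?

Yes

The purchase adds only to Jonas's holdings (Hiroshi's stake shrinks), so Jonas is the only person who could newly come to control Stratus.
Jonas holds 55% of Kestrel, so Jonas controls Kestrel.
In Stratus, Jonas's side holds only 34%, not ≥ 50%.
So before the transaction, Jonas does not control Stratus.
After the purchase, Jonas holds 47% of Stratus directly, and Hiroshi's stake falls to 19%.
Kestrel and Jonas together hold 34% + 47% = 81% of Stratus, so Jonas controls Stratus.
Jonas did not control Stratus before and does after, so the clause is triggered.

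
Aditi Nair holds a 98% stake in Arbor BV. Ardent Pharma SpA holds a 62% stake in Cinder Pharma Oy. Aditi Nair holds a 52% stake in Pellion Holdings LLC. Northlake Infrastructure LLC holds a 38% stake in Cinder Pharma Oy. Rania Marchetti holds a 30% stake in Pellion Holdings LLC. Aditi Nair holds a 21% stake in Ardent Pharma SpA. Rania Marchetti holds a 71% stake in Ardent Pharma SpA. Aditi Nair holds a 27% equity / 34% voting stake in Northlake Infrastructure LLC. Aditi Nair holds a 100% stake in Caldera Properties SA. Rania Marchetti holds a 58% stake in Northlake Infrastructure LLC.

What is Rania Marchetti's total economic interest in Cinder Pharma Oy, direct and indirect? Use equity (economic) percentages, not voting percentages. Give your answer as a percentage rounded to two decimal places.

66.06%

Rania reaches Cinder along 2 paths.
Via Northlake: 58% × 38% = 22.04%.
Via Ardent: 71% × 62% = 44.02%.
Total: 22.04% + 44.02% = 66.06%.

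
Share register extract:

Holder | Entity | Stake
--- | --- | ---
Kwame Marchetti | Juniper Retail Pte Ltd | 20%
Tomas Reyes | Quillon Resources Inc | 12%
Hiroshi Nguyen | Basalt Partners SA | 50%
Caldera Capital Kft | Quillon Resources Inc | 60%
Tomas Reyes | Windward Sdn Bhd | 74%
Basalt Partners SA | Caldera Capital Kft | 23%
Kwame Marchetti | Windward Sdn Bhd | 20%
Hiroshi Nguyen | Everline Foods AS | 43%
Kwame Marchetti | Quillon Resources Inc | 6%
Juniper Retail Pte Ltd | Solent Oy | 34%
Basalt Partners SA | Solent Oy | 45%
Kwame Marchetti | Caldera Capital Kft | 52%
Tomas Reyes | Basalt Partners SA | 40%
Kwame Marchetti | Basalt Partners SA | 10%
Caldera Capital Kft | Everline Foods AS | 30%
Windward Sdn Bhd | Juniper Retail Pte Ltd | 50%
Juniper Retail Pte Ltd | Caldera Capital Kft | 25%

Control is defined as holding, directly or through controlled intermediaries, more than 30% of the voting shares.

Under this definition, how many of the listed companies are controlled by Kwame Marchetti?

Kwame holds 52% of Caldera, so Kwame controls Caldera.
Caldera and Kwame together hold 60% + 6% = 66% of Quillon, so Kwame controls Quillon.
No other company's threshold is met.
Kwame controls 2 companies.

2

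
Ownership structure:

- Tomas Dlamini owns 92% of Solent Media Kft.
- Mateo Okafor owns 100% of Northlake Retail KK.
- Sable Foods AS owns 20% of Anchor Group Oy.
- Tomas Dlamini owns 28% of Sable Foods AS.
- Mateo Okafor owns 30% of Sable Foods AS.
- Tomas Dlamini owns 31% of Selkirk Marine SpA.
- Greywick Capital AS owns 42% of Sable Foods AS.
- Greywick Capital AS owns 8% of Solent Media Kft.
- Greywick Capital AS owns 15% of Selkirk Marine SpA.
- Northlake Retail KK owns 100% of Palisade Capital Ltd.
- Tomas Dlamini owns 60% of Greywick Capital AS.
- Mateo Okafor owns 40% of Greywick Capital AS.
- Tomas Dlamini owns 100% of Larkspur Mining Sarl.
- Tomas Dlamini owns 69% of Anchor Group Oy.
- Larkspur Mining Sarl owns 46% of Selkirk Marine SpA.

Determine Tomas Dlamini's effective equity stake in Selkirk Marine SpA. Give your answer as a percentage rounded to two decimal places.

86.00%

Tomas reaches Selkirk along 3 paths.
Via Larkspur: 100% × 46% = 46%.
Via Greywick: 60% × 15% = 9%.
Direct stake: 31% = 31%.
Total: 46% + 9% + 31% = 86%.
Rounded: 86.00%.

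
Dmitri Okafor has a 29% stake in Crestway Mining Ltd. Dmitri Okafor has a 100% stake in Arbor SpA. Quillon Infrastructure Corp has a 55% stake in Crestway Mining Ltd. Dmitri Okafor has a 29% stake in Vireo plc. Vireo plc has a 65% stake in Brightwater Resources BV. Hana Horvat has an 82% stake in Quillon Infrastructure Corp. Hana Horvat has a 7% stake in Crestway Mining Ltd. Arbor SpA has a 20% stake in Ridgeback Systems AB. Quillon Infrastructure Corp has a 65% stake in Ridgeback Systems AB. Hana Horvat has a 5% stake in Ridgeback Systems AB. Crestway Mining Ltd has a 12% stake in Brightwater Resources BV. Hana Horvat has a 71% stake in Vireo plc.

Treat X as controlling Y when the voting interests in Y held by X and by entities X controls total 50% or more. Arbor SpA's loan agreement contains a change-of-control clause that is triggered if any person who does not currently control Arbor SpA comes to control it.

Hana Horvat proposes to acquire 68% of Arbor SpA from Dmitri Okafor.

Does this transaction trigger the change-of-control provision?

The purchase adds only to Hana's holdings (Dmitri's stake shrinks), so Hana is the only person who could newly come to control Arbor.
Hana holds 82% of Quillon, so Hana controls Quillon.
Hana holds 71% of Vireo, so Hana controls Vireo.
Quillon and Hana together hold 55% + 7% = 62% of Crestway, so Hana controls Crestway.
Vireo and Crestway together hold 65% + 12% = 77% of Brightwater, so Hana controls Brightwater.
Quillon and Hana together hold 65% + 5% = 70% of Ridgeback, so Hana controls Ridgeback.
Neither Hana nor any entity Hana controls holds any voting interest in Arbor.
So before the transaction, Hana does not control Arbor.
After the purchase, Hana holds 68% of Arbor directly, and Dmitri's stake falls to 32%.
Hana holds 68% of Arbor, so Hana controls Arbor.
Hana did not control Arbor before and does after, so the clause is triggered.

Yes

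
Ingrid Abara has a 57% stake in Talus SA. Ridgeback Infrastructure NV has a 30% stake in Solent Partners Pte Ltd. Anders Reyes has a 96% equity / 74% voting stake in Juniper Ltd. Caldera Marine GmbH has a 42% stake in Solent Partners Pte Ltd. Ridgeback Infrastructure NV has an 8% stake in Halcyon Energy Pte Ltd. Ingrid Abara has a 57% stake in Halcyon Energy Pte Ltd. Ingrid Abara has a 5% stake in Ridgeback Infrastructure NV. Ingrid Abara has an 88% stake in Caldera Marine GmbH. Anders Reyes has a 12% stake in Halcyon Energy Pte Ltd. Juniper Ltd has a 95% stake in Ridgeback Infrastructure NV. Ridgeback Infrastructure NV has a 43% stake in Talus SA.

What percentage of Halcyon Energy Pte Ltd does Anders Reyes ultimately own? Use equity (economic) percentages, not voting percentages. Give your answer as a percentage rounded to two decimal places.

Anders reaches Halcyon along 2 paths.
Via Juniper → Ridgeback: 96% × 95% × 8% = 7.296%.
Direct stake: 12% = 12%.
Total: 7.296% + 12% = 19.296%.
Rounded: 19.30%.

19.30%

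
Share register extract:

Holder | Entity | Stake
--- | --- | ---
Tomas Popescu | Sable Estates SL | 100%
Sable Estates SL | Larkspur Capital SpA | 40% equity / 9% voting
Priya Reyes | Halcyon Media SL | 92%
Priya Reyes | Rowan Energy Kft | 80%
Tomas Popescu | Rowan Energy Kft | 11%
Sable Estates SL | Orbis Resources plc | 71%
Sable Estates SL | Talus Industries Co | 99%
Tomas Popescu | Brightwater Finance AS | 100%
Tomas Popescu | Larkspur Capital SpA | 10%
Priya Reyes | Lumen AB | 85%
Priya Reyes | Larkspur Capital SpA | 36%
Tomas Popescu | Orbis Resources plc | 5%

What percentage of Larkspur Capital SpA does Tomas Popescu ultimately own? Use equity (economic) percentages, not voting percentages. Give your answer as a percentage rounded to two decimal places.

Tomas reaches Larkspur along 2 paths.
Via Sable: 100% × 40% = 40%.
Direct stake: 10% = 10%.
Total: 40% + 10% = 50%.
Rounded: 50.00%.

50.00%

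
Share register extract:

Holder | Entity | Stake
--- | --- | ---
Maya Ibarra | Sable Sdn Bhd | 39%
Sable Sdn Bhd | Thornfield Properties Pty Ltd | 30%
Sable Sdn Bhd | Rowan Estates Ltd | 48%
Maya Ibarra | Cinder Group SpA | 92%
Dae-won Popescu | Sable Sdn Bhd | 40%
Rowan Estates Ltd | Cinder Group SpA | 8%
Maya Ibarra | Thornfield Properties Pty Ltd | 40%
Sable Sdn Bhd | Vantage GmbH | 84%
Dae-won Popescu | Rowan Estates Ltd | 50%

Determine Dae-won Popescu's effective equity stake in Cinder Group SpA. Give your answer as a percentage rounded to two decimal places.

Dae-won reaches Cinder along 2 paths.
Via Rowan: 50% × 8% = 4%.
Via Sable → Rowan: 40% × 48% × 8% = 1.536%.
Total: 4% + 1.536% = 5.536%.
Rounded: 5.54%.

5.54%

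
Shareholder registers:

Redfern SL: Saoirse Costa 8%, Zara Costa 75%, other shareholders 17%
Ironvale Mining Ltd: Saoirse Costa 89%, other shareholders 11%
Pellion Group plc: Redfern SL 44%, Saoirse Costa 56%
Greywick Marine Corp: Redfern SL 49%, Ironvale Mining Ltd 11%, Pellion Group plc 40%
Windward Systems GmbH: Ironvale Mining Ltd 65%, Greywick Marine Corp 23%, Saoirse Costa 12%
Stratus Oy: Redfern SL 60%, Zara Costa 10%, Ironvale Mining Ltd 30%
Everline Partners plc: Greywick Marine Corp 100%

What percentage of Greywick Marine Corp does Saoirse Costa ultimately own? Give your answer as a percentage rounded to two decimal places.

Saoirse reaches Greywick along 4 paths.
Via Redfern: 8% × 49% = 3.92%.
Via Ironvale: 89% × 11% = 9.79%.
Via Redfern → Pellion: 8% × 44% × 40% = 1.408%.
Via Pellion: 56% × 40% = 22.4%.
Total: 3.92% + 9.79% + 1.408% + 22.4% = 37.518%.
Rounded: 37.52%.

37.52%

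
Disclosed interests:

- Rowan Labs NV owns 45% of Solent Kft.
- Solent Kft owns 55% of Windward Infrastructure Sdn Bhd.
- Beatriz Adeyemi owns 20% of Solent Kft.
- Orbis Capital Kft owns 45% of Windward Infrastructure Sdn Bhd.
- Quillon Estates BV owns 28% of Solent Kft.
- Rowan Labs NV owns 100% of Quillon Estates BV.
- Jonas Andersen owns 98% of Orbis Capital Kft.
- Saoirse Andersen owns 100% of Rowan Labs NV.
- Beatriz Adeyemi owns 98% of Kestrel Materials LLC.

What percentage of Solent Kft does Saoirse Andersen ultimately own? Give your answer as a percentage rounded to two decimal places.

Saoirse reaches Solent along 2 paths.
Via Rowan → Quillon: 100% × 100% × 28% = 28%.
Via Rowan: 100% × 45% = 45%.
Total: 28% + 45% = 73%.
Rounded: 73.00%.

73.00%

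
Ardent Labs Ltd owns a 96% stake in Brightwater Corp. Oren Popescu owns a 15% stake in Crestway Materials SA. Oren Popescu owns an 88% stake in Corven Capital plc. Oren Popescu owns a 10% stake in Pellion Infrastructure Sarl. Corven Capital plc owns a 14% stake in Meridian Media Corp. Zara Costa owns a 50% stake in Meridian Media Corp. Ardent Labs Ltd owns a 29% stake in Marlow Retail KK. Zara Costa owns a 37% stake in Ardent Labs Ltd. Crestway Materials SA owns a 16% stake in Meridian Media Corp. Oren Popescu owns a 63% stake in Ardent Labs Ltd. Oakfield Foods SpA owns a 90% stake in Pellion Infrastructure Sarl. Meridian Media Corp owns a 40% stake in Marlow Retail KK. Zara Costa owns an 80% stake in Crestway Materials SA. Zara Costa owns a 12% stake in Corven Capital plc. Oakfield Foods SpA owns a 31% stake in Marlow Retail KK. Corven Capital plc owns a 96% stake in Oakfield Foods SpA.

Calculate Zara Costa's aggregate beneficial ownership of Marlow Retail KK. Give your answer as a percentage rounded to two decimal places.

40.09%

Zara reaches Marlow along 5 paths.
Via Corven → Oakfield: 12% × 96% × 31% = 3.5712%.
Via Crestway → Meridian: 80% × 16% × 40% = 5.12%.
Via Meridian: 50% × 40% = 20%.
Via Corven → Meridian: 12% × 14% × 40% = 0.672%.
Via Ardent: 37% × 29% = 10.73%.
Total: 3.5712% + 5.12% + 20% + 0.672% + 10.73% = 40.0932%.
Rounded: 40.09%.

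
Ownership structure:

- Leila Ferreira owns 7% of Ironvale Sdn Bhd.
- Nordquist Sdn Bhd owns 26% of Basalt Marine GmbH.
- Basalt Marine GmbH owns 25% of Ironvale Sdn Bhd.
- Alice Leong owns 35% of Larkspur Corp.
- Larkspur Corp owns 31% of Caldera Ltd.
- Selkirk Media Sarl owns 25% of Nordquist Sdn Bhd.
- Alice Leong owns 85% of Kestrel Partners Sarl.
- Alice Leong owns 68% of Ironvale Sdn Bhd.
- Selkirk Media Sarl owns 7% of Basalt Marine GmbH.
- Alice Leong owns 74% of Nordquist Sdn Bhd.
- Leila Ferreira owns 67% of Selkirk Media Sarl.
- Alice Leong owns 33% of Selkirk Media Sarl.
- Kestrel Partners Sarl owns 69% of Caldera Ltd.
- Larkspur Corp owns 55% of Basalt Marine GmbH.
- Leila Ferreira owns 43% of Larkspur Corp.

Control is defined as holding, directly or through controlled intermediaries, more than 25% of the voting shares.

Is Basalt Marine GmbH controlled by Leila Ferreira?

Yes

Leila holds 43% of Larkspur, so Leila controls Larkspur.
Leila holds 67% of Selkirk, so Leila controls Selkirk.
Larkspur and Selkirk together hold 55% + 7% = 62% of Basalt, so Leila controls Basalt.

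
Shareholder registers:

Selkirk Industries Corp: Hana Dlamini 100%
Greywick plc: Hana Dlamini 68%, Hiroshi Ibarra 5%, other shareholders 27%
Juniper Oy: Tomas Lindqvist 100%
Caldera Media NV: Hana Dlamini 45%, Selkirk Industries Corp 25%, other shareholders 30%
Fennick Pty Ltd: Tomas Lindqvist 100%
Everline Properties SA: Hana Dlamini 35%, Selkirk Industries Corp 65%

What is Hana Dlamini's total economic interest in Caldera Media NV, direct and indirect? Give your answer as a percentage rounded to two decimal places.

Hana reaches Caldera along 2 paths.
Direct stake: 45% = 45%.
Via Selkirk: 100% × 25% = 25%.
Total: 45% + 25% = 70%.
Rounded: 70.00%.

70.00%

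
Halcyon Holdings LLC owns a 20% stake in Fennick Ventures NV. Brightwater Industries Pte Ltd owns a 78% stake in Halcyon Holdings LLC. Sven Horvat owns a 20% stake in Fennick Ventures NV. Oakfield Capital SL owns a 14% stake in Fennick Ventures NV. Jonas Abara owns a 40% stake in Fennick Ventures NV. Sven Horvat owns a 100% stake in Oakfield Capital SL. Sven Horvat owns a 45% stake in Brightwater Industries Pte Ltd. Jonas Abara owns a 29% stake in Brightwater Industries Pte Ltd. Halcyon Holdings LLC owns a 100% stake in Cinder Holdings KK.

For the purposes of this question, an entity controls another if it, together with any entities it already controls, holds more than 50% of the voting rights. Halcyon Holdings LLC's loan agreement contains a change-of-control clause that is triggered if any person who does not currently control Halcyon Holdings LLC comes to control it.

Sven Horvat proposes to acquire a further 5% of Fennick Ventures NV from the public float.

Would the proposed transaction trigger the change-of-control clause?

The purchase changes only Sven's holdings, so Sven is the only person who could newly come to control Halcyon.
Sven holds 100% of Oakfield, so Sven controls Oakfield.
Neither Sven nor any entity Sven controls holds any voting interest in Halcyon.
So before the transaction, Sven does not control Halcyon.
After the purchase, Sven's direct stake in Fennick rises to 20% + 5% = 25%.
Sven's side now holds 25% + 14% = 39% of Fennick, not > 50%, so Sven still does not control Fennick.
After the transaction, neither Sven nor any entity Sven controls holds a voting interest in Halcyon, so Sven still does not control it.
No new person acquires control, so the clause is not triggered.

No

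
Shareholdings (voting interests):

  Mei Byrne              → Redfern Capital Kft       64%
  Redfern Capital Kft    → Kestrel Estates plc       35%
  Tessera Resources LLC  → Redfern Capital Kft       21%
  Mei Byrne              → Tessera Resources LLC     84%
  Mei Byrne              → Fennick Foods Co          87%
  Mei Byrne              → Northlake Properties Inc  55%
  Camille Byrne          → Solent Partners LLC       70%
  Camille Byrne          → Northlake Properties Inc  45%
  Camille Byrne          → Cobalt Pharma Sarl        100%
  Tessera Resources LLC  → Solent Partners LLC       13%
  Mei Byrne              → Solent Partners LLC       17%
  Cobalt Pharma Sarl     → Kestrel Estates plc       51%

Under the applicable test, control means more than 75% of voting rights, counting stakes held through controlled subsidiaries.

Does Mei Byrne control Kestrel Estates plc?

Mei holds 84% of Tessera, so Mei controls Tessera.
Tessera and Mei together hold 21% + 64% = 85% of Redfern, so Mei controls Redfern.
Mei holds 87% of Fennick, so Mei controls Fennick.
In Kestrel, Mei's side holds only 35%, not > 75%.
So Mei does not control Kestrel.

No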